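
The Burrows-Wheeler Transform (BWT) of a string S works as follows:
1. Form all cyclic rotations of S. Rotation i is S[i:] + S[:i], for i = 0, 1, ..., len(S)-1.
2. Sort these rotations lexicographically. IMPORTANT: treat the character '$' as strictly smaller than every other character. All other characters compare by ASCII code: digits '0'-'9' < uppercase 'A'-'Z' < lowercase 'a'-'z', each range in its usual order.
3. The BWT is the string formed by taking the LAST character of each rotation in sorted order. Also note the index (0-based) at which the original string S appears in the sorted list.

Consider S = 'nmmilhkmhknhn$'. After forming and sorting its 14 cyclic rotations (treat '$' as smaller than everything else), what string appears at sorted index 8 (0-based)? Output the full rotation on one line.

Answer: mhknhn$nmmilhk

Derivation:
All 14 rotations (rotation i = S[i:]+S[:i]):
  rot[0] = nmmilhkmhknhn$
  rot[1] = mmilhkmhknhn$n
  rot[2] = milhkmhknhn$nm
  rot[3] = ilhkmhknhn$nmm
  rot[4] = lhkmhknhn$nmmi
  rot[5] = hkmhknhn$nmmil
  rot[6] = kmhknhn$nmmilh
  rot[7] = mhknhn$nmmilhk
  rot[8] = hknhn$nmmilhkm
  rot[9] = knhn$nmmilhkmh
  rot[10] = nhn$nmmilhkmhk
  rot[11] = hn$nmmilhkmhkn
  rot[12] = n$nmmilhkmhknh
  rot[13] = $nmmilhkmhknhn
Sorted (with $ < everything):
  sorted[0] = $nmmilhkmhknhn
  sorted[1] = hkmhknhn$nmmil
  sorted[2] = hknhn$nmmilhkm
  sorted[3] = hn$nmmilhkmhkn
  sorted[4] = ilhkmhknhn$nmm
  sorted[5] = kmhknhn$nmmilh
  sorted[6] = knhn$nmmilhkmh
  sorted[7] = lhkmhknhn$nmmi
  sorted[8] = mhknhn$nmmilhk
  sorted[9] = milhkmhknhn$nm
  sorted[10] = mmilhkmhknhn$n
  sorted[11] = n$nmmilhkmhknh
  sorted[12] = nhn$nmmilhkmhk
  sorted[13] = nmmilhkmhknhn$
sorted[8] = mhknhn$nmmilhk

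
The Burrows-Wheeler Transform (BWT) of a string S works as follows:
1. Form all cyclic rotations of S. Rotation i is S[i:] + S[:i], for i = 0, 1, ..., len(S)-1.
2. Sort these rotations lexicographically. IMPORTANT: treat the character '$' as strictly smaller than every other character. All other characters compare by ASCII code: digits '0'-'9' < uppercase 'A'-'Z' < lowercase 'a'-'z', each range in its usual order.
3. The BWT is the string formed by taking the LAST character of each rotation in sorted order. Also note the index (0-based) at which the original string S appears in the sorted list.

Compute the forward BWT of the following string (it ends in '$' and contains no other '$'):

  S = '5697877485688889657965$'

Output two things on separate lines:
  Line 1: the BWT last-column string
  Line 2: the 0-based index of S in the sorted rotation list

Answer: 5768$699557895476888786
4

Derivation:
All 23 rotations (rotation i = S[i:]+S[:i]):
  rot[0] = 5697877485688889657965$
  rot[1] = 697877485688889657965$5
  rot[2] = 97877485688889657965$56
  rot[3] = 7877485688889657965$569
  rot[4] = 877485688889657965$5697
  rot[5] = 77485688889657965$56978
  rot[6] = 7485688889657965$569787
  rot[7] = 485688889657965$5697877
  rot[8] = 85688889657965$56978774
  rot[9] = 5688889657965$569787748
  rot[10] = 688889657965$5697877485
  rot[11] = 88889657965$56978774856
  rot[12] = 8889657965$569787748568
  rot[13] = 889657965$5697877485688
  rot[14] = 89657965$56978774856888
  rot[15] = 9657965$569787748568888
  rot[16] = 657965$5697877485688889
  rot[17] = 57965$56978774856888896
  rot[18] = 7965$569787748568888965
  rot[19] = 965$5697877485688889657
  rot[20] = 65$56978774856888896579
  rot[21] = 5$569787748568888965796
  rot[22] = $5697877485688889657965
Sorted (with $ < everything):
  sorted[0] = $5697877485688889657965  (last char: '5')
  sorted[1] = 485688889657965$5697877  (last char: '7')
  sorted[2] = 5$569787748568888965796  (last char: '6')
  sorted[3] = 5688889657965$569787748  (last char: '8')
  sorted[4] = 5697877485688889657965$  (last char: '$')
  sorted[5] = 57965$56978774856888896  (last char: '6')
  sorted[6] = 65$56978774856888896579  (last char: '9')
  sorted[7] = 657965$5697877485688889  (last char: '9')
  sorted[8] = 688889657965$5697877485  (last char: '5')
  sorted[9] = 697877485688889657965$5  (last char: '5')
  sorted[10] = 7485688889657965$569787  (last char: '7')
  sorted[11] = 77485688889657965$56978  (last char: '8')
  sorted[12] = 7877485688889657965$569  (last char: '9')
  sorted[13] = 7965$569787748568888965  (last char: '5')
  sorted[14] = 85688889657965$56978774  (last char: '4')
  sorted[15] = 877485688889657965$5697  (last char: '7')
  sorted[16] = 88889657965$56978774856  (last char: '6')
  sorted[17] = 8889657965$569787748568  (last char: '8')
  sorted[18] = 889657965$5697877485688  (last char: '8')
  sorted[19] = 89657965$56978774856888  (last char: '8')
  sorted[20] = 965$5697877485688889657  (last char: '7')
  sorted[21] = 9657965$569787748568888  (last char: '8')
  sorted[22] = 97877485688889657965$56  (last char: '6')
Last column: 5768$699557895476888786
Original string S is at sorted index 4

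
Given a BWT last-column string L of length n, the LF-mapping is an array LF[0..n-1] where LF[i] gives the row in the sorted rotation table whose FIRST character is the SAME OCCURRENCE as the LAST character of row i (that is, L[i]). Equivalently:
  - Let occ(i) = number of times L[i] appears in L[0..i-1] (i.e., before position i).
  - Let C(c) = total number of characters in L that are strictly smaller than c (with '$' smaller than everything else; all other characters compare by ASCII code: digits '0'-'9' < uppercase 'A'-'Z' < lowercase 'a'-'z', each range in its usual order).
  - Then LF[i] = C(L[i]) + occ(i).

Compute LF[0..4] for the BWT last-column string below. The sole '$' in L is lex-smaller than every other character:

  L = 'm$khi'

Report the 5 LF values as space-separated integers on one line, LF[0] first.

Answer: 4 0 3 1 2

Derivation:
Char counts: '$':1, 'h':1, 'i':1, 'k':1, 'm':1
C (first-col start): C('$')=0, C('h')=1, C('i')=2, C('k')=3, C('m')=4
L[0]='m': occ=0, LF[0]=C('m')+0=4+0=4
L[1]='$': occ=0, LF[1]=C('$')+0=0+0=0
L[2]='k': occ=0, LF[2]=C('k')+0=3+0=3
L[3]='h': occ=0, LF[3]=C('h')+0=1+0=1
L[4]='i': occ=0, LF[4]=C('i')+0=2+0=2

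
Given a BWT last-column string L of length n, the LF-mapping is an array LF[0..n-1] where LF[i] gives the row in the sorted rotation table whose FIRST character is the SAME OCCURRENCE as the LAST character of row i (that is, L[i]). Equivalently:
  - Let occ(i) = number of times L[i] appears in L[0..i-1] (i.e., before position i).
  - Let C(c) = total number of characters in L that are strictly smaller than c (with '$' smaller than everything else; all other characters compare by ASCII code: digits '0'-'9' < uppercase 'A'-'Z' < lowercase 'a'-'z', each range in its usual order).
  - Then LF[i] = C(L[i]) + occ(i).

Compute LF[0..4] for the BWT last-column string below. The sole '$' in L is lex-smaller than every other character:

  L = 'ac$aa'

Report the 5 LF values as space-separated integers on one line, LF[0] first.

Answer: 1 4 0 2 3

Derivation:
Char counts: '$':1, 'a':3, 'c':1
C (first-col start): C('$')=0, C('a')=1, C('c')=4
L[0]='a': occ=0, LF[0]=C('a')+0=1+0=1
L[1]='c': occ=0, LF[1]=C('c')+0=4+0=4
L[2]='$': occ=0, LF[2]=C('$')+0=0+0=0
L[3]='a': occ=1, LF[3]=C('a')+1=1+1=2
L[4]='a': occ=2, LF[4]=C('a')+2=1+2=3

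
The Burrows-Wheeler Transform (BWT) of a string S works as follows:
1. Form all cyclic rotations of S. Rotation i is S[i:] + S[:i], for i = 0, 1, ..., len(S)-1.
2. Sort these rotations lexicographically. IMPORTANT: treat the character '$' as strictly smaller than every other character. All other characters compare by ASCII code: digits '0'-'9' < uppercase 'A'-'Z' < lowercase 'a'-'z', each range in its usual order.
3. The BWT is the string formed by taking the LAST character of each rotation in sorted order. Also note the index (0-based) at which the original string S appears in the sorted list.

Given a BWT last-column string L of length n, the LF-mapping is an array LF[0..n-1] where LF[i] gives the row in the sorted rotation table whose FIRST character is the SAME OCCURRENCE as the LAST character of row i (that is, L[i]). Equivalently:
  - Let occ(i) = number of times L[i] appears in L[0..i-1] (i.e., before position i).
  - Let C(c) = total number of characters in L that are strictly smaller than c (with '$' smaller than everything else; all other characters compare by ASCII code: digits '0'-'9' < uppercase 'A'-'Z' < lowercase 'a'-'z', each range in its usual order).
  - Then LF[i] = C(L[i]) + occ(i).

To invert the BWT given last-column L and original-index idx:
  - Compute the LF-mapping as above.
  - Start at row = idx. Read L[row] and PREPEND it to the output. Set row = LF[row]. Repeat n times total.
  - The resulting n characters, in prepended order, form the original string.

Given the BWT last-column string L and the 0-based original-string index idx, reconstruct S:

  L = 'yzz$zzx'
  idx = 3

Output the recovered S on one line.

Answer: zxzzzy$

Derivation:
LF mapping: 2 3 4 0 5 6 1
Walk LF starting at row 3, prepending L[row]:
  step 1: row=3, L[3]='$', prepend. Next row=LF[3]=0
  step 2: row=0, L[0]='y', prepend. Next row=LF[0]=2
  step 3: row=2, L[2]='z', prepend. Next row=LF[2]=4
  step 4: row=4, L[4]='z', prepend. Next row=LF[4]=5
  step 5: row=5, L[5]='z', prepend. Next row=LF[5]=6
  step 6: row=6, L[6]='x', prepend. Next row=LF[6]=1
  step 7: row=1, L[1]='z', prepend. Next row=LF[1]=3
Reversed output: zxzzzy$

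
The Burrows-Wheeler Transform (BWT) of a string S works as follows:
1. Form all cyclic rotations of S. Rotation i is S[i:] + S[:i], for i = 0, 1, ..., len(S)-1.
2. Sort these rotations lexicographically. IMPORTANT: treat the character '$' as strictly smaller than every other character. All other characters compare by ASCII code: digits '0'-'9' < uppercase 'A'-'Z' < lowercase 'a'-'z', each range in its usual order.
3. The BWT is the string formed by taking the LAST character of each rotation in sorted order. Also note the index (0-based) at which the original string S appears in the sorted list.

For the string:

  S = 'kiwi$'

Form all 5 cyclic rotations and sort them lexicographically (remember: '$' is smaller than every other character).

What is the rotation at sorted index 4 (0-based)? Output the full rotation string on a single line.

All 5 rotations (rotation i = S[i:]+S[:i]):
  rot[0] = kiwi$
  rot[1] = iwi$k
  rot[2] = wi$ki
  rot[3] = i$kiw
  rot[4] = $kiwi
Sorted (with $ < everything):
  sorted[0] = $kiwi
  sorted[1] = i$kiw
  sorted[2] = iwi$k
  sorted[3] = kiwi$
  sorted[4] = wi$ki
sorted[4] = wi$ki

Answer: wi$ki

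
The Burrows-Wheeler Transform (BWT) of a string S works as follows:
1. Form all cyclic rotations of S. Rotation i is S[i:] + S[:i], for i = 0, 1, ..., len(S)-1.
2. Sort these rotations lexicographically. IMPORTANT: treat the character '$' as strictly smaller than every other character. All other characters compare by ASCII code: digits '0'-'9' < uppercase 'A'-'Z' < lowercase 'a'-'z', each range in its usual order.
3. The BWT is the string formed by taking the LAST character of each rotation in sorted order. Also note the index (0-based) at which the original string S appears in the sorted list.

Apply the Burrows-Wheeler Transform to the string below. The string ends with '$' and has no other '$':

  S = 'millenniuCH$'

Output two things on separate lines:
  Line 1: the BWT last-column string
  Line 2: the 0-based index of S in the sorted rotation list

All 12 rotations (rotation i = S[i:]+S[:i]):
  rot[0] = millenniuCH$
  rot[1] = illenniuCH$m
  rot[2] = llenniuCH$mi
  rot[3] = lenniuCH$mil
  rot[4] = enniuCH$mill
  rot[5] = nniuCH$mille
  rot[6] = niuCH$millen
  rot[7] = iuCH$millenn
  rot[8] = uCH$millenni
  rot[9] = CH$millenniu
  rot[10] = H$millenniuC
  rot[11] = $millenniuCH
Sorted (with $ < everything):
  sorted[0] = $millenniuCH  (last char: 'H')
  sorted[1] = CH$millenniu  (last char: 'u')
  sorted[2] = H$millenniuC  (last char: 'C')
  sorted[3] = enniuCH$mill  (last char: 'l')
  sorted[4] = illenniuCH$m  (last char: 'm')
  sorted[5] = iuCH$millenn  (last char: 'n')
  sorted[6] = lenniuCH$mil  (last char: 'l')
  sorted[7] = llenniuCH$mi  (last char: 'i')
  sorted[8] = millenniuCH$  (last char: '$')
  sorted[9] = niuCH$millen  (last char: 'n')
  sorted[10] = nniuCH$mille  (last char: 'e')
  sorted[11] = uCH$millenni  (last char: 'i')
Last column: HuClmnli$nei
Original string S is at sorted index 8

Answer: HuClmnli$nei
8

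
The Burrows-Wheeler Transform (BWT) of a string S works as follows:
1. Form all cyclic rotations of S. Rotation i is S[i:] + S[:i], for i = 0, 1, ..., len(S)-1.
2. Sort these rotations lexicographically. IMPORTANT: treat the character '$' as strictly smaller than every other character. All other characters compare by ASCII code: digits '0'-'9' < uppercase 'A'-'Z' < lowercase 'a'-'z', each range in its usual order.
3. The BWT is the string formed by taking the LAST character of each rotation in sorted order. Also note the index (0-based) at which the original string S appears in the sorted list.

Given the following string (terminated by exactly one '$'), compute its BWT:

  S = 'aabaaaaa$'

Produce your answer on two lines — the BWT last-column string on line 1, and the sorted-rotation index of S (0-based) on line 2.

Answer: aaaaab$aa
6

Derivation:
All 9 rotations (rotation i = S[i:]+S[:i]):
  rot[0] = aabaaaaa$
  rot[1] = abaaaaa$a
  rot[2] = baaaaa$aa
  rot[3] = aaaaa$aab
  rot[4] = aaaa$aaba
  rot[5] = aaa$aabaa
  rot[6] = aa$aabaaa
  rot[7] = a$aabaaaa
  rot[8] = $aabaaaaa
Sorted (with $ < everything):
  sorted[0] = $aabaaaaa  (last char: 'a')
  sorted[1] = a$aabaaaa  (last char: 'a')
  sorted[2] = aa$aabaaa  (last char: 'a')
  sorted[3] = aaa$aabaa  (last char: 'a')
  sorted[4] = aaaa$aaba  (last char: 'a')
  sorted[5] = aaaaa$aab  (last char: 'b')
  sorted[6] = aabaaaaa$  (last char: '$')
  sorted[7] = abaaaaa$a  (last char: 'a')
  sorted[8] = baaaaa$aa  (last char: 'a')
Last column: aaaaab$aa
Original string S is at sorted index 6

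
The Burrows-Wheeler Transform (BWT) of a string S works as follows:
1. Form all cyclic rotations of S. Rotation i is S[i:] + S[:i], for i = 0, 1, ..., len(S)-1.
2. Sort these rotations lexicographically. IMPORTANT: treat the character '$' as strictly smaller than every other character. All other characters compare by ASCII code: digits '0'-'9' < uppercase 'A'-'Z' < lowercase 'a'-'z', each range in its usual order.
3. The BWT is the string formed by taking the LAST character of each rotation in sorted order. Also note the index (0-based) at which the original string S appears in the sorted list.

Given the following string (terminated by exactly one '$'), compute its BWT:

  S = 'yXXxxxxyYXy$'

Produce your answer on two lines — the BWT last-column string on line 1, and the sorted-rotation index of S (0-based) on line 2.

All 12 rotations (rotation i = S[i:]+S[:i]):
  rot[0] = yXXxxxxyYXy$
  rot[1] = XXxxxxyYXy$y
  rot[2] = XxxxxyYXy$yX
  rot[3] = xxxxyYXy$yXX
  rot[4] = xxxyYXy$yXXx
  rot[5] = xxyYXy$yXXxx
  rot[6] = xyYXy$yXXxxx
  rot[7] = yYXy$yXXxxxx
  rot[8] = YXy$yXXxxxxy
  rot[9] = Xy$yXXxxxxyY
  rot[10] = y$yXXxxxxyYX
  rot[11] = $yXXxxxxyYXy
Sorted (with $ < everything):
  sorted[0] = $yXXxxxxyYXy  (last char: 'y')
  sorted[1] = XXxxxxyYXy$y  (last char: 'y')
  sorted[2] = XxxxxyYXy$yX  (last char: 'X')
  sorted[3] = Xy$yXXxxxxyY  (last char: 'Y')
  sorted[4] = YXy$yXXxxxxy  (last char: 'y')
  sorted[5] = xxxxyYXy$yXX  (last char: 'X')
  sorted[6] = xxxyYXy$yXXx  (last char: 'x')
  sorted[7] = xxyYXy$yXXxx  (last char: 'x')
  sorted[8] = xyYXy$yXXxxx  (last char: 'x')
  sorted[9] = y$yXXxxxxyYX  (last char: 'X')
  sorted[10] = yXXxxxxyYXy$  (last char: '$')
  sorted[11] = yYXy$yXXxxxx  (last char: 'x')
Last column: yyXYyXxxxX$x
Original string S is at sorted index 10

Answer: yyXYyXxxxX$x
10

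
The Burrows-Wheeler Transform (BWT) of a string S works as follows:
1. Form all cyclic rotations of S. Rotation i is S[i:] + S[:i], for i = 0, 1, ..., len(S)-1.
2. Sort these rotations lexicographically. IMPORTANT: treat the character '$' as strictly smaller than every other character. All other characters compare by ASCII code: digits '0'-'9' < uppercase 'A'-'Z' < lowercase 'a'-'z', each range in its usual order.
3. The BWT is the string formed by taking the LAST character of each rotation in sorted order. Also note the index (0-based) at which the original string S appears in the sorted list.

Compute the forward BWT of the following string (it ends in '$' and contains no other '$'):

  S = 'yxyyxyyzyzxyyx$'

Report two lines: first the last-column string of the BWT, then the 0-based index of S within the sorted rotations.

Answer: xyzyyy$yxxxzyyy
6

Derivation:
All 15 rotations (rotation i = S[i:]+S[:i]):
  rot[0] = yxyyxyyzyzxyyx$
  rot[1] = xyyxyyzyzxyyx$y
  rot[2] = yyxyyzyzxyyx$yx
  rot[3] = yxyyzyzxyyx$yxy
  rot[4] = xyyzyzxyyx$yxyy
  rot[5] = yyzyzxyyx$yxyyx
  rot[6] = yzyzxyyx$yxyyxy
  rot[7] = zyzxyyx$yxyyxyy
  rot[8] = yzxyyx$yxyyxyyz
  rot[9] = zxyyx$yxyyxyyzy
  rot[10] = xyyx$yxyyxyyzyz
  rot[11] = yyx$yxyyxyyzyzx
  rot[12] = yx$yxyyxyyzyzxy
  rot[13] = x$yxyyxyyzyzxyy
  rot[14] = $yxyyxyyzyzxyyx
Sorted (with $ < everything):
  sorted[0] = $yxyyxyyzyzxyyx  (last char: 'x')
  sorted[1] = x$yxyyxyyzyzxyy  (last char: 'y')
  sorted[2] = xyyx$yxyyxyyzyz  (last char: 'z')
  sorted[3] = xyyxyyzyzxyyx$y  (last char: 'y')
  sorted[4] = xyyzyzxyyx$yxyy  (last char: 'y')
  sorted[5] = yx$yxyyxyyzyzxy  (last char: 'y')
  sorted[6] = yxyyxyyzyzxyyx$  (last char: '$')
  sorted[7] = yxyyzyzxyyx$yxy  (last char: 'y')
  sorted[8] = yyx$yxyyxyyzyzx  (last char: 'x')
  sorted[9] = yyxyyzyzxyyx$yx  (last char: 'x')
  sorted[10] = yyzyzxyyx$yxyyx  (last char: 'x')
  sorted[11] = yzxyyx$yxyyxyyz  (last char: 'z')
  sorted[12] = yzyzxyyx$yxyyxy  (last char: 'y')
  sorted[13] = zxyyx$yxyyxyyzy  (last char: 'y')
  sorted[14] = zyzxyyx$yxyyxyy  (last char: 'y')
Last column: xyzyyy$yxxxzyyy
Original string S is at sorted index 6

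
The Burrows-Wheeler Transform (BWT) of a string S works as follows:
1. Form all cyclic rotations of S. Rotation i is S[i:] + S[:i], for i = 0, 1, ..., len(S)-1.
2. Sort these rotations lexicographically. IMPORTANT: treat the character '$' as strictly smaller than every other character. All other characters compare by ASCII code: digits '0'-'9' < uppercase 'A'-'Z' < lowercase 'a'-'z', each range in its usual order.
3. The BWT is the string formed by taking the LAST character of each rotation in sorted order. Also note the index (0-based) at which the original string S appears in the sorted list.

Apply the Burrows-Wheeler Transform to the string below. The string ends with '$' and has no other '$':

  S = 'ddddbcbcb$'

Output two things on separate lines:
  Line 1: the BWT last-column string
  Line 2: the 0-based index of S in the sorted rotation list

All 10 rotations (rotation i = S[i:]+S[:i]):
  rot[0] = ddddbcbcb$
  rot[1] = dddbcbcb$d
  rot[2] = ddbcbcb$dd
  rot[3] = dbcbcb$ddd
  rot[4] = bcbcb$dddd
  rot[5] = cbcb$ddddb
  rot[6] = bcb$ddddbc
  rot[7] = cb$ddddbcb
  rot[8] = b$ddddbcbc
  rot[9] = $ddddbcbcb
Sorted (with $ < everything):
  sorted[0] = $ddddbcbcb  (last char: 'b')
  sorted[1] = b$ddddbcbc  (last char: 'c')
  sorted[2] = bcb$ddddbc  (last char: 'c')
  sorted[3] = bcbcb$dddd  (last char: 'd')
  sorted[4] = cb$ddddbcb  (last char: 'b')
  sorted[5] = cbcb$ddddb  (last char: 'b')
  sorted[6] = dbcbcb$ddd  (last char: 'd')
  sorted[7] = ddbcbcb$dd  (last char: 'd')
  sorted[8] = dddbcbcb$d  (last char: 'd')
  sorted[9] = ddddbcbcb$  (last char: '$')
Last column: bccdbbddd$
Original string S is at sorted index 9

Answer: bccdbbddd$
9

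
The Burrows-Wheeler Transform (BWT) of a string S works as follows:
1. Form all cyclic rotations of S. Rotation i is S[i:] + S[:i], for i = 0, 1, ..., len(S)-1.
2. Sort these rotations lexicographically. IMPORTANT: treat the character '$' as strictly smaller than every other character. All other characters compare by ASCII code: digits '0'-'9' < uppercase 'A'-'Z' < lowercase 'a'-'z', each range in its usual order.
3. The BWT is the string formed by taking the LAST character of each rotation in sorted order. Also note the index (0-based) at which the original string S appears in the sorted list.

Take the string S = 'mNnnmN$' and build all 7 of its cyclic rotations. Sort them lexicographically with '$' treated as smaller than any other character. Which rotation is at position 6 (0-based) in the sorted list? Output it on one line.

Answer: nnmN$mN

Derivation:
All 7 rotations (rotation i = S[i:]+S[:i]):
  rot[0] = mNnnmN$
  rot[1] = NnnmN$m
  rot[2] = nnmN$mN
  rot[3] = nmN$mNn
  rot[4] = mN$mNnn
  rot[5] = N$mNnnm
  rot[6] = $mNnnmN
Sorted (with $ < everything):
  sorted[0] = $mNnnmN
  sorted[1] = N$mNnnm
  sorted[2] = NnnmN$m
  sorted[3] = mN$mNnn
  sorted[4] = mNnnmN$
  sorted[5] = nmN$mNn
  sorted[6] = nnmN$mN
sorted[6] = nnmN$mN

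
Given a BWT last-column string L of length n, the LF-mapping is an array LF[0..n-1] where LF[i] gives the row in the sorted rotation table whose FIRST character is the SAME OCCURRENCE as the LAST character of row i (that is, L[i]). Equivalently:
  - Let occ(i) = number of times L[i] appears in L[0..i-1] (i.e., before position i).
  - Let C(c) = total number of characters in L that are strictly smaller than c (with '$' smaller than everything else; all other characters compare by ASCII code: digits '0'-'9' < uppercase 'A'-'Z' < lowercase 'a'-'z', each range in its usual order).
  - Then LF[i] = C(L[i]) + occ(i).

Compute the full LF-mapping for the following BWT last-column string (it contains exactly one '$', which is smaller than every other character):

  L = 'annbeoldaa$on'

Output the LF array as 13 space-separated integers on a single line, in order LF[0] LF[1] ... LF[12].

Answer: 1 8 9 4 6 11 7 5 2 3 0 12 10

Derivation:
Char counts: '$':1, 'a':3, 'b':1, 'd':1, 'e':1, 'l':1, 'n':3, 'o':2
C (first-col start): C('$')=0, C('a')=1, C('b')=4, C('d')=5, C('e')=6, C('l')=7, C('n')=8, C('o')=11
L[0]='a': occ=0, LF[0]=C('a')+0=1+0=1
L[1]='n': occ=0, LF[1]=C('n')+0=8+0=8
L[2]='n': occ=1, LF[2]=C('n')+1=8+1=9
L[3]='b': occ=0, LF[3]=C('b')+0=4+0=4
L[4]='e': occ=0, LF[4]=C('e')+0=6+0=6
L[5]='o': occ=0, LF[5]=C('o')+0=11+0=11
L[6]='l': occ=0, LF[6]=C('l')+0=7+0=7
L[7]='d': occ=0, LF[7]=C('d')+0=5+0=5
L[8]='a': occ=1, LF[8]=C('a')+1=1+1=2
L[9]='a': occ=2, LF[9]=C('a')+2=1+2=3
L[10]='$': occ=0, LF[10]=C('$')+0=0+0=0
L[11]='o': occ=1, LF[11]=C('o')+1=11+1=12
L[12]='n': occ=2, LF[12]=C('n')+2=8+2=10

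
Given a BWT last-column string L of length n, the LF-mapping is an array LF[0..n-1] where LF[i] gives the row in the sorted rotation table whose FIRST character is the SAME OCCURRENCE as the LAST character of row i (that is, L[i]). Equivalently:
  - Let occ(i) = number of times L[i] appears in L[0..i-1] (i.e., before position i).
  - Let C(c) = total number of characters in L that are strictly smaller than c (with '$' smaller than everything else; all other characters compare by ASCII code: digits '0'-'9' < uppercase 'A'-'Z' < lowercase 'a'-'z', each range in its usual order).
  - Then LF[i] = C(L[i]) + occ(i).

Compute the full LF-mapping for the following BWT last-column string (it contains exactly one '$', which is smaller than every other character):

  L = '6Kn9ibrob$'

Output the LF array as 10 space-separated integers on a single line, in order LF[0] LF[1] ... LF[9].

Answer: 1 3 7 2 6 4 9 8 5 0

Derivation:
Char counts: '$':1, '6':1, '9':1, 'K':1, 'b':2, 'i':1, 'n':1, 'o':1, 'r':1
C (first-col start): C('$')=0, C('6')=1, C('9')=2, C('K')=3, C('b')=4, C('i')=6, C('n')=7, C('o')=8, C('r')=9
L[0]='6': occ=0, LF[0]=C('6')+0=1+0=1
L[1]='K': occ=0, LF[1]=C('K')+0=3+0=3
L[2]='n': occ=0, LF[2]=C('n')+0=7+0=7
L[3]='9': occ=0, LF[3]=C('9')+0=2+0=2
L[4]='i': occ=0, LF[4]=C('i')+0=6+0=6
L[5]='b': occ=0, LF[5]=C('b')+0=4+0=4
L[6]='r': occ=0, LF[6]=C('r')+0=9+0=9
L[7]='o': occ=0, LF[7]=C('o')+0=8+0=8
L[8]='b': occ=1, LF[8]=C('b')+1=4+1=5
L[9]='$': occ=0, LF[9]=C('$')+0=0+0=0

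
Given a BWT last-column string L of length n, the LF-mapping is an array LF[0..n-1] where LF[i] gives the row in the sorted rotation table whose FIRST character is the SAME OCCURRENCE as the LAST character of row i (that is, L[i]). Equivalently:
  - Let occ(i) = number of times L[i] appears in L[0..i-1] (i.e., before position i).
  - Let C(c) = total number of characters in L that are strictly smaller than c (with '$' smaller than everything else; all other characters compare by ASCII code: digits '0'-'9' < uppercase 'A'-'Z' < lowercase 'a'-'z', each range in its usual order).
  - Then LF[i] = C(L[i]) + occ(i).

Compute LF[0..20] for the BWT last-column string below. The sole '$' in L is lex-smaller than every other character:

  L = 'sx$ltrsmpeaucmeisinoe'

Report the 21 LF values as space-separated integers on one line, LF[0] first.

Char counts: '$':1, 'a':1, 'c':1, 'e':3, 'i':2, 'l':1, 'm':2, 'n':1, 'o':1, 'p':1, 'r':1, 's':3, 't':1, 'u':1, 'x':1
C (first-col start): C('$')=0, C('a')=1, C('c')=2, C('e')=3, C('i')=6, C('l')=8, C('m')=9, C('n')=11, C('o')=12, C('p')=13, C('r')=14, C('s')=15, C('t')=18, C('u')=19, C('x')=20
L[0]='s': occ=0, LF[0]=C('s')+0=15+0=15
L[1]='x': occ=0, LF[1]=C('x')+0=20+0=20
L[2]='$': occ=0, LF[2]=C('$')+0=0+0=0
L[3]='l': occ=0, LF[3]=C('l')+0=8+0=8
L[4]='t': occ=0, LF[4]=C('t')+0=18+0=18
L[5]='r': occ=0, LF[5]=C('r')+0=14+0=14
L[6]='s': occ=1, LF[6]=C('s')+1=15+1=16
L[7]='m': occ=0, LF[7]=C('m')+0=9+0=9
L[8]='p': occ=0, LF[8]=C('p')+0=13+0=13
L[9]='e': occ=0, LF[9]=C('e')+0=3+0=3
L[10]='a': occ=0, LF[10]=C('a')+0=1+0=1
L[11]='u': occ=0, LF[11]=C('u')+0=19+0=19
L[12]='c': occ=0, LF[12]=C('c')+0=2+0=2
L[13]='m': occ=1, LF[13]=C('m')+1=9+1=10
L[14]='e': occ=1, LF[14]=C('e')+1=3+1=4
L[15]='i': occ=0, LF[15]=C('i')+0=6+0=6
L[16]='s': occ=2, LF[16]=C('s')+2=15+2=17
L[17]='i': occ=1, LF[17]=C('i')+1=6+1=7
L[18]='n': occ=0, LF[18]=C('n')+0=11+0=11
L[19]='o': occ=0, LF[19]=C('o')+0=12+0=12
L[20]='e': occ=2, LF[20]=C('e')+2=3+2=5

Answer: 15 20 0 8 18 14 16 9 13 3 1 19 2 10 4 6 17 7 11 12 5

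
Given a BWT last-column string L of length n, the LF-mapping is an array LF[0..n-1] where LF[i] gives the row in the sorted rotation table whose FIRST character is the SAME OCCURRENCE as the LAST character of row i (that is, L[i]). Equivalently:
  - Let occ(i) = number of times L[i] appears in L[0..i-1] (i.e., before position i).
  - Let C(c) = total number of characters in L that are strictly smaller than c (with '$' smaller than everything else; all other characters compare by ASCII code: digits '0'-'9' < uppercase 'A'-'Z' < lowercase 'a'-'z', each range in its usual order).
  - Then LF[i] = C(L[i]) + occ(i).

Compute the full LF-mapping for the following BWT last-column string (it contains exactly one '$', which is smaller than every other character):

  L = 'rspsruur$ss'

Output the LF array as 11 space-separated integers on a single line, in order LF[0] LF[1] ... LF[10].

Char counts: '$':1, 'p':1, 'r':3, 's':4, 'u':2
C (first-col start): C('$')=0, C('p')=1, C('r')=2, C('s')=5, C('u')=9
L[0]='r': occ=0, LF[0]=C('r')+0=2+0=2
L[1]='s': occ=0, LF[1]=C('s')+0=5+0=5
L[2]='p': occ=0, LF[2]=C('p')+0=1+0=1
L[3]='s': occ=1, LF[3]=C('s')+1=5+1=6
L[4]='r': occ=1, LF[4]=C('r')+1=2+1=3
L[5]='u': occ=0, LF[5]=C('u')+0=9+0=9
L[6]='u': occ=1, LF[6]=C('u')+1=9+1=10
L[7]='r': occ=2, LF[7]=C('r')+2=2+2=4
L[8]='$': occ=0, LF[8]=C('$')+0=0+0=0
L[9]='s': occ=2, LF[9]=C('s')+2=5+2=7
L[10]='s': occ=3, LF[10]=C('s')+3=5+3=8

Answer: 2 5 1 6 3 9 10 4 0 7 8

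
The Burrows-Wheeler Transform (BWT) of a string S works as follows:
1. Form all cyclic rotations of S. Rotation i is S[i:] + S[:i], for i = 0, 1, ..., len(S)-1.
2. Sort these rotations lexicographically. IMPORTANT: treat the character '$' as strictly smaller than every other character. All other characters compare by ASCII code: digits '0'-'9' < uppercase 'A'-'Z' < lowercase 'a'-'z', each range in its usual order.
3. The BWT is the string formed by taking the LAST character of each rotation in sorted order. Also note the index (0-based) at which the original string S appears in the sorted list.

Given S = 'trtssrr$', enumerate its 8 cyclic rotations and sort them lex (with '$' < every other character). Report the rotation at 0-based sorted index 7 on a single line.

Answer: tssrr$tr

Derivation:
All 8 rotations (rotation i = S[i:]+S[:i]):
  rot[0] = trtssrr$
  rot[1] = rtssrr$t
  rot[2] = tssrr$tr
  rot[3] = ssrr$trt
  rot[4] = srr$trts
  rot[5] = rr$trtss
  rot[6] = r$trtssr
  rot[7] = $trtssrr
Sorted (with $ < everything):
  sorted[0] = $trtssrr
  sorted[1] = r$trtssr
  sorted[2] = rr$trtss
  sorted[3] = rtssrr$t
  sorted[4] = srr$trts
  sorted[5] = ssrr$trt
  sorted[6] = trtssrr$
  sorted[7] = tssrr$tr
sorted[7] = tssrr$tr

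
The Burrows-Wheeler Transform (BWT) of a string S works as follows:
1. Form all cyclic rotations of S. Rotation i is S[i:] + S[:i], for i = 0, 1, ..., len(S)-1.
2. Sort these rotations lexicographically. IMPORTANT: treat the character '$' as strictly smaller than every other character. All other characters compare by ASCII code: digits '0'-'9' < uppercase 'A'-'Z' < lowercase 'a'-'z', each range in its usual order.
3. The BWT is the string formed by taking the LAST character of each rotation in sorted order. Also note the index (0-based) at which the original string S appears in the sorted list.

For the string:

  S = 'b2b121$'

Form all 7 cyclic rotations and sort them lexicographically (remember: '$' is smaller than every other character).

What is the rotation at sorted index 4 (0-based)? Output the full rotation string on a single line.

All 7 rotations (rotation i = S[i:]+S[:i]):
  rot[0] = b2b121$
  rot[1] = 2b121$b
  rot[2] = b121$b2
  rot[3] = 121$b2b
  rot[4] = 21$b2b1
  rot[5] = 1$b2b12
  rot[6] = $b2b121
Sorted (with $ < everything):
  sorted[0] = $b2b121
  sorted[1] = 1$b2b12
  sorted[2] = 121$b2b
  sorted[3] = 21$b2b1
  sorted[4] = 2b121$b
  sorted[5] = b121$b2
  sorted[6] = b2b121$
sorted[4] = 2b121$b

Answer: 2b121$b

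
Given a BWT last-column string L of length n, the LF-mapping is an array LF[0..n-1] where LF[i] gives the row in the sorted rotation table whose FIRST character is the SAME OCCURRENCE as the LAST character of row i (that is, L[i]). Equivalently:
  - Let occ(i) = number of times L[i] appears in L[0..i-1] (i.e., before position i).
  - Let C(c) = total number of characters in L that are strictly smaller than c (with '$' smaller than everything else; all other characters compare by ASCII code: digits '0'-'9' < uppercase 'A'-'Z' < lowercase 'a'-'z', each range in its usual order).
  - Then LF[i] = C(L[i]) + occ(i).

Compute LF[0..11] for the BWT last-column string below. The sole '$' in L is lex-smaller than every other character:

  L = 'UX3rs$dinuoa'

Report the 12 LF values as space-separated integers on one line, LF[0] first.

Char counts: '$':1, '3':1, 'U':1, 'X':1, 'a':1, 'd':1, 'i':1, 'n':1, 'o':1, 'r':1, 's':1, 'u':1
C (first-col start): C('$')=0, C('3')=1, C('U')=2, C('X')=3, C('a')=4, C('d')=5, C('i')=6, C('n')=7, C('o')=8, C('r')=9, C('s')=10, C('u')=11
L[0]='U': occ=0, LF[0]=C('U')+0=2+0=2
L[1]='X': occ=0, LF[1]=C('X')+0=3+0=3
L[2]='3': occ=0, LF[2]=C('3')+0=1+0=1
L[3]='r': occ=0, LF[3]=C('r')+0=9+0=9
L[4]='s': occ=0, LF[4]=C('s')+0=10+0=10
L[5]='$': occ=0, LF[5]=C('$')+0=0+0=0
L[6]='d': occ=0, LF[6]=C('d')+0=5+0=5
L[7]='i': occ=0, LF[7]=C('i')+0=6+0=6
L[8]='n': occ=0, LF[8]=C('n')+0=7+0=7
L[9]='u': occ=0, LF[9]=C('u')+0=11+0=11
L[10]='o': occ=0, LF[10]=C('o')+0=8+0=8
L[11]='a': occ=0, LF[11]=C('a')+0=4+0=4

Answer: 2 3 1 9 10 0 5 6 7 11 8 4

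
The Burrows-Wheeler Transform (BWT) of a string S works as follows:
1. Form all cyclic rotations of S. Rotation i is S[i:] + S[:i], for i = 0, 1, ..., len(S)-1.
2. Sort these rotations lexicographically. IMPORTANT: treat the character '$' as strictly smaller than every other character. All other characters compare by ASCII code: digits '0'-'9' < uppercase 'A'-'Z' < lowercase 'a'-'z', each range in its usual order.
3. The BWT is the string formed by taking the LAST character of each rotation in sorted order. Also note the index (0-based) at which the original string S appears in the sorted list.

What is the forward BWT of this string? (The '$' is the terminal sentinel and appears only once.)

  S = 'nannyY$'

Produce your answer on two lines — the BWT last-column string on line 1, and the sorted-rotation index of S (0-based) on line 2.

All 7 rotations (rotation i = S[i:]+S[:i]):
  rot[0] = nannyY$
  rot[1] = annyY$n
  rot[2] = nnyY$na
  rot[3] = nyY$nan
  rot[4] = yY$nann
  rot[5] = Y$nanny
  rot[6] = $nannyY
Sorted (with $ < everything):
  sorted[0] = $nannyY  (last char: 'Y')
  sorted[1] = Y$nanny  (last char: 'y')
  sorted[2] = annyY$n  (last char: 'n')
  sorted[3] = nannyY$  (last char: '$')
  sorted[4] = nnyY$na  (last char: 'a')
  sorted[5] = nyY$nan  (last char: 'n')
  sorted[6] = yY$nann  (last char: 'n')
Last column: Yyn$ann
Original string S is at sorted index 3

Answer: Yyn$ann
3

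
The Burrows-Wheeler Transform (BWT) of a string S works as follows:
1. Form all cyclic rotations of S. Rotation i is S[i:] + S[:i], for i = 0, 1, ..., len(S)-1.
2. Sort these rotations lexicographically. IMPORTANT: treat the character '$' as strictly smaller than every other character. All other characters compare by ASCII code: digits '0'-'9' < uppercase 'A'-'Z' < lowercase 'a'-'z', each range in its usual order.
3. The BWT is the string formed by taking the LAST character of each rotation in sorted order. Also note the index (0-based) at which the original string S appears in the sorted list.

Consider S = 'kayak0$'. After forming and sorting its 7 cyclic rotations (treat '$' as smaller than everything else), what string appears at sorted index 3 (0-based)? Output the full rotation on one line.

All 7 rotations (rotation i = S[i:]+S[:i]):
  rot[0] = kayak0$
  rot[1] = ayak0$k
  rot[2] = yak0$ka
  rot[3] = ak0$kay
  rot[4] = k0$kaya
  rot[5] = 0$kayak
  rot[6] = $kayak0
Sorted (with $ < everything):
  sorted[0] = $kayak0
  sorted[1] = 0$kayak
  sorted[2] = ak0$kay
  sorted[3] = ayak0$k
  sorted[4] = k0$kaya
  sorted[5] = kayak0$
  sorted[6] = yak0$ka
sorted[3] = ayak0$k

Answer: ayak0$k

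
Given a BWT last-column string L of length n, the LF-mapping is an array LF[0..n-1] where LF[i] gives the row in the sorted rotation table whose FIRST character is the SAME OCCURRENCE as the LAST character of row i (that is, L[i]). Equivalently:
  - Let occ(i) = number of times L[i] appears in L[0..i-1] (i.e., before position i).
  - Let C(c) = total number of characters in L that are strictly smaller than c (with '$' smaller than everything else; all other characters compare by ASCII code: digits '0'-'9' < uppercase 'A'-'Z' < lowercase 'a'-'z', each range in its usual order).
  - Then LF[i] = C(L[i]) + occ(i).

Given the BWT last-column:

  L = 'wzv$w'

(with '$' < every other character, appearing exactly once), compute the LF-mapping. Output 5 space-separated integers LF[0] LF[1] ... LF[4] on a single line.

Answer: 2 4 1 0 3

Derivation:
Char counts: '$':1, 'v':1, 'w':2, 'z':1
C (first-col start): C('$')=0, C('v')=1, C('w')=2, C('z')=4
L[0]='w': occ=0, LF[0]=C('w')+0=2+0=2
L[1]='z': occ=0, LF[1]=C('z')+0=4+0=4
L[2]='v': occ=0, LF[2]=C('v')+0=1+0=1
L[3]='$': occ=0, LF[3]=C('$')+0=0+0=0
L[4]='w': occ=1, LF[4]=C('w')+1=2+1=3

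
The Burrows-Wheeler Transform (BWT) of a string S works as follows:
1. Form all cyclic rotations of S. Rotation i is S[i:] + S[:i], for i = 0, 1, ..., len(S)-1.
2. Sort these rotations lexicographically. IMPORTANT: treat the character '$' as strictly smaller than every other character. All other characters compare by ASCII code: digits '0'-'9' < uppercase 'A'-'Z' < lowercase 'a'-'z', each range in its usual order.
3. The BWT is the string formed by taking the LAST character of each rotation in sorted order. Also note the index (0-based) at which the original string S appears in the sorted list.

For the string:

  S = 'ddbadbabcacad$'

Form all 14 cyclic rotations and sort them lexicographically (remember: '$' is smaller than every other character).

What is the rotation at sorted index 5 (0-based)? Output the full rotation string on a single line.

All 14 rotations (rotation i = S[i:]+S[:i]):
  rot[0] = ddbadbabcacad$
  rot[1] = dbadbabcacad$d
  rot[2] = badbabcacad$dd
  rot[3] = adbabcacad$ddb
  rot[4] = dbabcacad$ddba
  rot[5] = babcacad$ddbad
  rot[6] = abcacad$ddbadb
  rot[7] = bcacad$ddbadba
  rot[8] = cacad$ddbadbab
  rot[9] = acad$ddbadbabc
  rot[10] = cad$ddbadbabca
  rot[11] = ad$ddbadbabcac
  rot[12] = d$ddbadbabcaca
  rot[13] = $ddbadbabcacad
Sorted (with $ < everything):
  sorted[0] = $ddbadbabcacad
  sorted[1] = abcacad$ddbadb
  sorted[2] = acad$ddbadbabc
  sorted[3] = ad$ddbadbabcac
  sorted[4] = adbabcacad$ddb
  sorted[5] = babcacad$ddbad
  sorted[6] = badbabcacad$dd
  sorted[7] = bcacad$ddbadba
  sorted[8] = cacad$ddbadbab
  sorted[9] = cad$ddbadbabca
  sorted[10] = d$ddbadbabcaca
  sorted[11] = dbabcacad$ddba
  sorted[12] = dbadbabcacad$d
  sorted[13] = ddbadbabcacad$
sorted[5] = babcacad$ddbad

Answer: babcacad$ddbad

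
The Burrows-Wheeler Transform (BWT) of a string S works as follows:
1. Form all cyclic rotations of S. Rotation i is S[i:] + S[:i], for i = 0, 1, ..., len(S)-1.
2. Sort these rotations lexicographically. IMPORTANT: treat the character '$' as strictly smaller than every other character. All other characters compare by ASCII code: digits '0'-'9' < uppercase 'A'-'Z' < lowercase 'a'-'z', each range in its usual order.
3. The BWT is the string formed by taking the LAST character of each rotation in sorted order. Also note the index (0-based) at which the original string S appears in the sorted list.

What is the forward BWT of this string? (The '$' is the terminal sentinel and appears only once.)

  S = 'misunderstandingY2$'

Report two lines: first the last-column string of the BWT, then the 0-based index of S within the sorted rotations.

Answer: 2Ygtnndndm$uaieriss
10

Derivation:
All 19 rotations (rotation i = S[i:]+S[:i]):
  rot[0] = misunderstandingY2$
  rot[1] = isunderstandingY2$m
  rot[2] = sunderstandingY2$mi
  rot[3] = understandingY2$mis
  rot[4] = nderstandingY2$misu
  rot[5] = derstandingY2$misun
  rot[6] = erstandingY2$misund
  rot[7] = rstandingY2$misunde
  rot[8] = standingY2$misunder
  rot[9] = tandingY2$misunders
  rot[10] = andingY2$misunderst
  rot[11] = ndingY2$misundersta
  rot[12] = dingY2$misunderstan
  rot[13] = ingY2$misunderstand
  rot[14] = ngY2$misunderstandi
  rot[15] = gY2$misunderstandin
  rot[16] = Y2$misunderstanding
  rot[17] = 2$misunderstandingY
  rot[18] = $misunderstandingY2
Sorted (with $ < everything):
  sorted[0] = $misunderstandingY2  (last char: '2')
  sorted[1] = 2$misunderstandingY  (last char: 'Y')
  sorted[2] = Y2$misunderstanding  (last char: 'g')
  sorted[3] = andingY2$misunderst  (last char: 't')
  sorted[4] = derstandingY2$misun  (last char: 'n')
  sorted[5] = dingY2$misunderstan  (last char: 'n')
  sorted[6] = erstandingY2$misund  (last char: 'd')
  sorted[7] = gY2$misunderstandin  (last char: 'n')
  sorted[8] = ingY2$misunderstand  (last char: 'd')
  sorted[9] = isunderstandingY2$m  (last char: 'm')
  sorted[10] = misunderstandingY2$  (last char: '$')
  sorted[11] = nderstandingY2$misu  (last char: 'u')
  sorted[12] = ndingY2$misundersta  (last char: 'a')
  sorted[13] = ngY2$misunderstandi  (last char: 'i')
  sorted[14] = rstandingY2$misunde  (last char: 'e')
  sorted[15] = standingY2$misunder  (last char: 'r')
  sorted[16] = sunderstandingY2$mi  (last char: 'i')
  sorted[17] = tandingY2$misunders  (last char: 's')
  sorted[18] = understandingY2$mis  (last char: 's')
Last column: 2Ygtnndndm$uaieriss
Original string S is at sorted index 10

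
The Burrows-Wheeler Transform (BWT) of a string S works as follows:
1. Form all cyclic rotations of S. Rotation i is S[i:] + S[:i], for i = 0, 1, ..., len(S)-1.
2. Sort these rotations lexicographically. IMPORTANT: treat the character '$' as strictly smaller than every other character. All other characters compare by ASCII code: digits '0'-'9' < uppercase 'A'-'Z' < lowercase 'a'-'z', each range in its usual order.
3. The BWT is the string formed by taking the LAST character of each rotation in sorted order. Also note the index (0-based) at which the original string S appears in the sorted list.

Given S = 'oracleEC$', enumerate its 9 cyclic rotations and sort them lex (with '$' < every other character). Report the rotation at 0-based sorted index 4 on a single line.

All 9 rotations (rotation i = S[i:]+S[:i]):
  rot[0] = oracleEC$
  rot[1] = racleEC$o
  rot[2] = acleEC$or
  rot[3] = cleEC$ora
  rot[4] = leEC$orac
  rot[5] = eEC$oracl
  rot[6] = EC$oracle
  rot[7] = C$oracleE
  rot[8] = $oracleEC
Sorted (with $ < everything):
  sorted[0] = $oracleEC
  sorted[1] = C$oracleE
  sorted[2] = EC$oracle
  sorted[3] = acleEC$or
  sorted[4] = cleEC$ora
  sorted[5] = eEC$oracl
  sorted[6] = leEC$orac
  sorted[7] = oracleEC$
  sorted[8] = racleEC$o
sorted[4] = cleEC$ora

Answer: cleEC$ora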